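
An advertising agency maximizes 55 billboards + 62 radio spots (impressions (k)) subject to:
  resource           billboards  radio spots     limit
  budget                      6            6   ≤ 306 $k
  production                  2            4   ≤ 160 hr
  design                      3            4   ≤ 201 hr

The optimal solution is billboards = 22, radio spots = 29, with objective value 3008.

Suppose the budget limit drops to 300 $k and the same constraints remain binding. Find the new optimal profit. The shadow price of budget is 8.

2960

Δb = -6, so new z* = 3008 + (8)·(-6) = 3008 − 48 = 2960.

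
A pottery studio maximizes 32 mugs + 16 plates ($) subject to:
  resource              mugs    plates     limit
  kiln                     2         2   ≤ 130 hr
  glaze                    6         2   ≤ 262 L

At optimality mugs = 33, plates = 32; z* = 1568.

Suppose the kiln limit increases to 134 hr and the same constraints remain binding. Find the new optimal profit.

Both kiln and glaze are binding at x*.
Dual feasibility on the basic columns requires 2·y_kiln + 6·y_glaze = 32, 2·y_kiln + 2·y_glaze = 16.
This yields shadow prices y_kiln = 4, y_glaze = 4.
Δz = y_kiln·Δb = 4 × (4) = 16, so new z* = 1568 + 16 = 1584.

1584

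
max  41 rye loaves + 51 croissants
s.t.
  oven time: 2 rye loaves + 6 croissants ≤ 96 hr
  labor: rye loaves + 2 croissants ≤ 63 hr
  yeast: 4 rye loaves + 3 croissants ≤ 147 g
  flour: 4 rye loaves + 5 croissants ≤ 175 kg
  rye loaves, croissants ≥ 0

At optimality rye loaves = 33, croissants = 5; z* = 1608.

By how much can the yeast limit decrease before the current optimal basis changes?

99

Binding constraints: oven time, yeast. The basis is B = [[2,6],[4,3]] with det -18.
Per unit decrease in yeast, x* moves by d = (-0.3333, 0.1111).
The basis stays optimal until rye loaves reaches 0; allowable decrease = 99 g.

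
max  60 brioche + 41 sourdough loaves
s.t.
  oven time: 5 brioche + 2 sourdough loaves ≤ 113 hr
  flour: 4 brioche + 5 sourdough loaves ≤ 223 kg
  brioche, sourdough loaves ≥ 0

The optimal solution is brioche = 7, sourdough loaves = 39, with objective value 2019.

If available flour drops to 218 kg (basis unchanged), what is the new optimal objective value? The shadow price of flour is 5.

1994

Δb = -5, so new z* = 2019 + (5)·(-5) = 2019 − 25 = 1994.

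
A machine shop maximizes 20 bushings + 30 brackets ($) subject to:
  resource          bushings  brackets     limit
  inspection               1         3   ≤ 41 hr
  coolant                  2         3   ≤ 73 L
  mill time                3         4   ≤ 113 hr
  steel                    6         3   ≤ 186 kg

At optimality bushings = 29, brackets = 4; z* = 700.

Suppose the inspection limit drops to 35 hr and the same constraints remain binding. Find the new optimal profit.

652

Check each constraint at x*: inspection 41/41 (tight); coolant 70/73 (slack 3); mill time 103/113 (slack 10); steel 186/186 (tight).
Slack constraints have shadow price 0 (complementary slackness).
From A_Bᵀ y = c: 1·y_inspection + 6·y_steel = 20; 3·y_inspection + 3·y_steel = 30.
Solving: y_inspection = 8, y_steel = 2.
Δz = y_inspection·Δb = 8 × (-6) = -48, so new z* = 700 − 48 = 652.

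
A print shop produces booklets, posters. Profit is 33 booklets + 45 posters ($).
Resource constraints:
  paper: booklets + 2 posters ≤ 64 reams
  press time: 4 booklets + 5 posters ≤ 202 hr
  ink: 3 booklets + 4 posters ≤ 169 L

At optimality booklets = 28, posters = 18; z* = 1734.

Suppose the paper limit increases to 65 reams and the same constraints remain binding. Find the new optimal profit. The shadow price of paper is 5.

1739

Δb = 1, so new z* = 1734 + (5)·(1) = 1734 + 5 = 1739.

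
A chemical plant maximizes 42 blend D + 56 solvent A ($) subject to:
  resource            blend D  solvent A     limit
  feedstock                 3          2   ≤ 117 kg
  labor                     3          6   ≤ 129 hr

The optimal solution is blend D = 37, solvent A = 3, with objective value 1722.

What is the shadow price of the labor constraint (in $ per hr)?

Check each constraint at x*: feedstock 117/117 (tight); labor 129/129 (tight).
From A_Bᵀ y = c: 3·y_feedstock + 3·y_labor = 42; 2·y_feedstock + 6·y_labor = 56.
This yields shadow prices y_feedstock = 7, y_labor = 7.
Shadow price of labor = 7.

7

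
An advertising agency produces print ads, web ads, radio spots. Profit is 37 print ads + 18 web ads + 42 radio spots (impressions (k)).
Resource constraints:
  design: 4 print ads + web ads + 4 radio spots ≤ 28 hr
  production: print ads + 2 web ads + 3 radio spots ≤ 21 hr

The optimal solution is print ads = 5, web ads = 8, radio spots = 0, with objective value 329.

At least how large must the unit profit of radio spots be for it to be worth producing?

47

Both design and production are binding at x*.
The binding rows give the dual system: 4·y_design + 1·y_production = 37 and 1·y_design + 2·y_production = 18.
This yields shadow prices y_design = 8, y_production = 5.
radio spots enters the basis when its profit ≥ yᵀa₃ = 8·4 + 5·3 = 47.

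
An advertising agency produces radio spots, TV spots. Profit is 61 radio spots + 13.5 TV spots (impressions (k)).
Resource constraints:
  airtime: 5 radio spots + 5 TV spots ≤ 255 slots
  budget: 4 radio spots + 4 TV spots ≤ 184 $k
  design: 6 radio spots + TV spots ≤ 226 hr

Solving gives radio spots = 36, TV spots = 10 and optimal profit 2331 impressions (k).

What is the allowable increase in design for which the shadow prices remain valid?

50

Binding constraints: budget, design. The basis is B = [[4,4],[6,1]] with det -20.
Per unit increase in design, x* moves by d = (0.2, -0.2).
The basis stays optimal until TV spots reaches 0; allowable increase = 50 hr.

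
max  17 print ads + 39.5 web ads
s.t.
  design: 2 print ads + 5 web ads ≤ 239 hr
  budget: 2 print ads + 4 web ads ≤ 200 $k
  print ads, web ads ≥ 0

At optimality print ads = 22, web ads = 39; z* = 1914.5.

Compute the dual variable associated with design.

At the optimum: design uses 239 of 239 (binding); budget uses 200 of 200 (binding).
The binding rows give the dual system: 2·y_design + 2·y_budget = 17 and 5·y_design + 4·y_budget = 39.5.
Solving: y_design = 5.5, y_budget = 3.
Shadow price of design = 5.5.

5.5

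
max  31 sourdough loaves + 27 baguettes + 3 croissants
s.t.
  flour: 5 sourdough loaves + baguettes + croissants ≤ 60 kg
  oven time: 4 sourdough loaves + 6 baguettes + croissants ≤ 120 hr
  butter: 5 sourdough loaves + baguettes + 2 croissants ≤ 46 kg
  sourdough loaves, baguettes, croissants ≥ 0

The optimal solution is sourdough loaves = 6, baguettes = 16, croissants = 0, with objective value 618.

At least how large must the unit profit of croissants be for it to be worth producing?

Check each constraint at x*: flour 46/60 (slack 14); oven time 120/120 (tight); butter 46/46 (tight).
Slack constraints have shadow price 0 (complementary slackness).
From A_Bᵀ y = c: 4·y_oven time + 5·y_butter = 31; 6·y_oven time + 1·y_butter = 27.
This yields shadow prices y_oven time = 4, y_butter = 3.
croissants enters the basis when its profit ≥ yᵀa₃ = 4·1 + 3·2 = 10.

10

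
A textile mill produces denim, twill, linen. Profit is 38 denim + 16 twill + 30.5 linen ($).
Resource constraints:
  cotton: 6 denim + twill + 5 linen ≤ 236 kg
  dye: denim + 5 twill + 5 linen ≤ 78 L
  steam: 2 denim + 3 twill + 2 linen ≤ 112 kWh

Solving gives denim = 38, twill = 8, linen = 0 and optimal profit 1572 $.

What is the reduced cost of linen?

-9.5

At the optimum: cotton uses 236 of 236 (binding); dye uses 78 of 78 (binding); steam uses 100 of 112 (slack = 12).
Slack constraints have shadow price 0 (complementary slackness).
From A_Bᵀ y = c: 6·y_cotton + 1·y_dye = 38; 1·y_cotton + 5·y_dye = 16.
Solving: y_cotton = 6, y_dye = 2.
Reduced cost of linen: c₃ − yᵀa₃ = 30.5 − (6·5 + 2·5) = 30.5 − 40 = -9.5.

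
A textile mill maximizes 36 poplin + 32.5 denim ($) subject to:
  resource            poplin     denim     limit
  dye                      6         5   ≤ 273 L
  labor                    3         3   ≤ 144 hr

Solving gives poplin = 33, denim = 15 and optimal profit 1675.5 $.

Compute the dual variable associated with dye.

Both dye and labor are binding at x*.
Dual feasibility on the basic columns requires 6·y_dye + 3·y_labor = 36, 5·y_dye + 3·y_labor = 32.5.
Solving: y_dye = 3.5, y_labor = 5.
Shadow price of dye = 3.5.

3.5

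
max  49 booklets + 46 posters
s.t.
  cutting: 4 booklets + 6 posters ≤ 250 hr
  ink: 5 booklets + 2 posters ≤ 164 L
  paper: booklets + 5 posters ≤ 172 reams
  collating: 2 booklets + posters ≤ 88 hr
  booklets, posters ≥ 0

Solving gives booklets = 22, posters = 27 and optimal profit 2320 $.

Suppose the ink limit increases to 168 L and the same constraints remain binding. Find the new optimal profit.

Check each constraint at x*: cutting 250/250 (tight); ink 164/164 (tight); paper 157/172 (slack 15); collating 71/88 (slack 17).
Slack constraints have shadow price 0 (complementary slackness).
Dual feasibility on the basic columns requires 4·y_cutting + 5·y_ink = 49, 6·y_cutting + 2·y_ink = 46.
This yields shadow prices y_cutting = 6, y_ink = 5.
Δz = y_ink·Δb = 5 × (4) = 20, so new z* = 2320 + 20 = 2340.

2340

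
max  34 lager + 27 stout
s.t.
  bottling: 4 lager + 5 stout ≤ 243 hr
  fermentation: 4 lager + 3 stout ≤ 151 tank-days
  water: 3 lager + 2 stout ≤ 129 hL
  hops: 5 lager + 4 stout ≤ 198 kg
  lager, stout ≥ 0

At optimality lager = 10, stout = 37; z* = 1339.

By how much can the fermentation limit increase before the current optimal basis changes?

Binding constraints: fermentation, hops. The basis is B = [[4,3],[5,4]] with det 1.
Per unit increase in fermentation, x* moves by d = (4, -5).
The basis stays optimal until stout reaches 0; allowable increase = 7.4 tank-days.

7.4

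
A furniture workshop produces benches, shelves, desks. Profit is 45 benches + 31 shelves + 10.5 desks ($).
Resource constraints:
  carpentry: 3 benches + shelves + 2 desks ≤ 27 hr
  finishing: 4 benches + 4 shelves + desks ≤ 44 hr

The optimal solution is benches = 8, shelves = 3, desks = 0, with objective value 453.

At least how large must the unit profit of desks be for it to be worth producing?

20

At the optimum: carpentry uses 27 of 27 (binding); finishing uses 44 of 44 (binding).
The binding rows give the dual system: 3·y_carpentry + 4·y_finishing = 45 and 1·y_carpentry + 4·y_finishing = 31.
→ y_carpentry = 7 and y_finishing = 6.
desks enters the basis when its profit ≥ yᵀa₃ = 7·2 + 6·1 = 20.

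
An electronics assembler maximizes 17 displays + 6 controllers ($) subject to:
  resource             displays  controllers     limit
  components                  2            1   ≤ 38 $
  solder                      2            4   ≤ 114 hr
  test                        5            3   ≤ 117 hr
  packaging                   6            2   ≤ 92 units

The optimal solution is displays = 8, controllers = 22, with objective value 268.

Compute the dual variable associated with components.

Binding: components and packaging. Non-binding: solder (10 unused), test (11 unused).
Slack constraints have shadow price 0 (complementary slackness).
The binding rows give the dual system: 2·y_components + 6·y_packaging = 17 and 1·y_components + 2·y_packaging = 6.
This yields shadow prices y_components = 1, y_packaging = 2.5.
Shadow price of components = 1.

1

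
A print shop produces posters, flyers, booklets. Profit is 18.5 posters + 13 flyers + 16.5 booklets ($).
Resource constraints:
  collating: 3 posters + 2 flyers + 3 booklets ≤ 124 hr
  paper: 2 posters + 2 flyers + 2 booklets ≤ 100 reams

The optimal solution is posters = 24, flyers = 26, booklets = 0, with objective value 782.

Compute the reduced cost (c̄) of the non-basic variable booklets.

-2

Check each constraint at x*: collating 124/124 (tight); paper 100/100 (tight).
Dual feasibility on the basic columns requires 3·y_collating + 2·y_paper = 18.5, 2·y_collating + 2·y_paper = 13.
This yields shadow prices y_collating = 5.5, y_paper = 1.
Reduced cost of booklets: c₃ − yᵀa₃ = 16.5 − (5.5·3 + 1·2) = 16.5 − 18.5 = -2.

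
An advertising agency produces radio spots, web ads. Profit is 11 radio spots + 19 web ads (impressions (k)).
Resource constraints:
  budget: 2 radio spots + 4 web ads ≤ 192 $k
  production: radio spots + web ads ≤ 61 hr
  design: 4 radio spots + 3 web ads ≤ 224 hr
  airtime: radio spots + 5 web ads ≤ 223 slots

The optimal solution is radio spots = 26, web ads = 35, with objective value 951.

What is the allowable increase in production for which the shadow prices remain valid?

Binding constraints: budget, production. The basis is B = [[2,4],[1,1]] with det -2.
Per unit increase in production, x* moves by d = (2, -1).
The basis stays optimal until design becomes binding; allowable increase = 3 hr.

3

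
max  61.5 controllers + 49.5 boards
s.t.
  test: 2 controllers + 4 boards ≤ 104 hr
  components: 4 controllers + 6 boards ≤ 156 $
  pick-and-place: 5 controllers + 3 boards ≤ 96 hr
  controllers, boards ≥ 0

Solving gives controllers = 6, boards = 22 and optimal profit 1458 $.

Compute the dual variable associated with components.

3.5

At the optimum: test uses 100 of 104 (slack = 4); components uses 156 of 156 (binding); pick-and-place uses 96 of 96 (binding).
Since test is not tight, its dual is 0.
From A_Bᵀ y = c: 4·y_components + 5·y_pick-and-place = 61.5; 6·y_components + 3·y_pick-and-place = 49.5.
→ y_components = 3.5 and y_pick-and-place = 9.5.
Shadow price of components = 3.5.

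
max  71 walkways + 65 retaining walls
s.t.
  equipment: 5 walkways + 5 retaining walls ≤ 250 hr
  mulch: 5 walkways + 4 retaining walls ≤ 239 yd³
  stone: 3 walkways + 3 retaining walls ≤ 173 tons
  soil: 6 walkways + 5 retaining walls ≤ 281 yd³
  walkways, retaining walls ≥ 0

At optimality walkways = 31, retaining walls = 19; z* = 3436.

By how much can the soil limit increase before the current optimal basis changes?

8

Binding constraints: equipment, soil. The basis is B = [[5,5],[6,5]] with det -5.
Per unit increase in soil, x* moves by d = (1, -1).
The basis stays optimal until mulch becomes binding; allowable increase = 8 yd³.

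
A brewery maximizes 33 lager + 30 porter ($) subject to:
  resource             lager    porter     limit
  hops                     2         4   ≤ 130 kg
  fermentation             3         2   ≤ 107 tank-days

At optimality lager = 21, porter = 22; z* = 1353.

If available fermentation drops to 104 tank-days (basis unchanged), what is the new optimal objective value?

1326

Check each constraint at x*: hops 130/130 (tight); fermentation 107/107 (tight).
Dual feasibility on the basic columns requires 2·y_hops + 3·y_fermentation = 33, 4·y_hops + 2·y_fermentation = 30.
→ y_hops = 3 and y_fermentation = 9.
Δz = y_fermentation·Δb = 9 × (-3) = -27, so new z* = 1353 − 27 = 1326.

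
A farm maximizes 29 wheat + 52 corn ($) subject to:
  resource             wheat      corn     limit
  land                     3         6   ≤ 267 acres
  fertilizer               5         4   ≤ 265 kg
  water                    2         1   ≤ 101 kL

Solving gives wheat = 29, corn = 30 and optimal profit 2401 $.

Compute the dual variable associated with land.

8

At the optimum: land uses 267 of 267 (binding); fertilizer uses 265 of 265 (binding); water uses 88 of 101 (slack = 13).
Slack constraints have shadow price 0 (complementary slackness).
The binding rows give the dual system: 3·y_land + 5·y_fertilizer = 29 and 6·y_land + 4·y_fertilizer = 52.
This yields shadow prices y_land = 8, y_fertilizer = 1.
Shadow price of land = 8.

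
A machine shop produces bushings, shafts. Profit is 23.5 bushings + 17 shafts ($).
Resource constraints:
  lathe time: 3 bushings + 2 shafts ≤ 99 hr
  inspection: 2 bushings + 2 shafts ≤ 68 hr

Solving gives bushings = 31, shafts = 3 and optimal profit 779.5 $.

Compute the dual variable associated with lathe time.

At the optimum: lathe time uses 99 of 99 (binding); inspection uses 68 of 68 (binding).
Dual feasibility on the basic columns requires 3·y_lathe time + 2·y_inspection = 23.5, 2·y_lathe time + 2·y_inspection = 17.
→ y_lathe time = 6.5 and y_inspection = 2.
Shadow price of lathe time = 6.5.

6.5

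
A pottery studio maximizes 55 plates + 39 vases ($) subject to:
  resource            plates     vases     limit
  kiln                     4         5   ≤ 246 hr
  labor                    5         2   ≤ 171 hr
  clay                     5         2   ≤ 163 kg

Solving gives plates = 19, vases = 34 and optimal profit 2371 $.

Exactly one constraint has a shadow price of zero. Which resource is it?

labor

kiln: 246/246 (binding)
labor: 163/171 (slack 8)
clay: 163/163 (binding)
By complementary slackness, a constraint with positive slack has shadow price 0 → labor.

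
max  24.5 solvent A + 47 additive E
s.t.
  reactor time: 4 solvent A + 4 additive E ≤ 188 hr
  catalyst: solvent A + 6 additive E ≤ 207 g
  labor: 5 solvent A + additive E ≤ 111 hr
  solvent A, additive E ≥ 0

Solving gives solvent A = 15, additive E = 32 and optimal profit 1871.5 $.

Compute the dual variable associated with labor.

Binding: reactor time and catalyst. Non-binding: labor (4 unused).
Since labor is not tight, its dual is 0.
From A_Bᵀ y = c: 4·y_reactor time + 1·y_catalyst = 24.5; 4·y_reactor time + 6·y_catalyst = 47.
Solving: y_reactor time = 5, y_catalyst = 4.5.
Shadow price of labor = 0.

0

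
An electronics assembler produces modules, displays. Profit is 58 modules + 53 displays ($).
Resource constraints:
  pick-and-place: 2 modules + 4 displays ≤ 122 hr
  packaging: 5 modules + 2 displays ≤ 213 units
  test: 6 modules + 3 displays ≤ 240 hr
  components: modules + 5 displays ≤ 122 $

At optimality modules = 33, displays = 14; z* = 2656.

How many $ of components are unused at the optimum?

19

components used = 1·33 + 5·14 = 103; slack = 122 − 103 = 19.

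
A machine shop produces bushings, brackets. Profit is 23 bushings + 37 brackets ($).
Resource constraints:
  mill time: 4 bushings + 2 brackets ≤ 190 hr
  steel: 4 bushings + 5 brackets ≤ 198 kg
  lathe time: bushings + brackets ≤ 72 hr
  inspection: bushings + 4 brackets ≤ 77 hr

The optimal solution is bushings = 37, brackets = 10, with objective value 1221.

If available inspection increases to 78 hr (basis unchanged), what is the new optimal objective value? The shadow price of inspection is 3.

1224

Δb = 1, so new z* = 1221 + (3)·(1) = 1221 + 3 = 1224.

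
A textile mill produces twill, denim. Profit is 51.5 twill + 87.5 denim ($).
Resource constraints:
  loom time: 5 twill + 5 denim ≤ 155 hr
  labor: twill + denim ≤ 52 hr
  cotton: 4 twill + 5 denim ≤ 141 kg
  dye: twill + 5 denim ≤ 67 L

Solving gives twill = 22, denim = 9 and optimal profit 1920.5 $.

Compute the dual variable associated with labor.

0

At the optimum: loom time uses 155 of 155 (binding); labor uses 31 of 52 (slack = 21); cotton uses 133 of 141 (slack = 8); dye uses 67 of 67 (binding).
Since labor, cotton are not tight, their duals are 0.
The binding rows give the dual system: 5·y_loom time + 1·y_dye = 51.5 and 5·y_loom time + 5·y_dye = 87.5.
Solving: y_loom time = 8.5, y_dye = 9.
Shadow price of labor = 0.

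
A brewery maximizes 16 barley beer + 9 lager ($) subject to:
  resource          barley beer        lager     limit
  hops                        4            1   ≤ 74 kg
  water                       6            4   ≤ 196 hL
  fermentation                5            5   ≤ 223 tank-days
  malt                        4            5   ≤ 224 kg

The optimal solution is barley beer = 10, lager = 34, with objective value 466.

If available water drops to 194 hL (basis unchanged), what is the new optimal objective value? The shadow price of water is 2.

462

Δb = -2, so new z* = 466 + (2)·(-2) = 466 − 4 = 462.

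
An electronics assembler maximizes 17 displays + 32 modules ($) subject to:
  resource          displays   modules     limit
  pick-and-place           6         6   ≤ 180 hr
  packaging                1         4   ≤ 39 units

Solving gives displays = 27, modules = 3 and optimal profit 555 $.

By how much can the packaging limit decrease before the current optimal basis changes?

Binding constraints: pick-and-place, packaging. The basis is B = [[6,6],[1,4]] with det 18.
Per unit decrease in packaging, x* moves by d = (0.3333, -0.3333).
The basis stays optimal until modules reaches 0; allowable decrease = 9 units.

9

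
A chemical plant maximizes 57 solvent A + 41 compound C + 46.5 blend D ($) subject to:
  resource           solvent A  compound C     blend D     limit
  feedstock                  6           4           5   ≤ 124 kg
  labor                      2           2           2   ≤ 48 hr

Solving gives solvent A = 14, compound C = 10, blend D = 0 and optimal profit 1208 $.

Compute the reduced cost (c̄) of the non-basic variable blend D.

-2.5

Both feedstock and labor are binding at x*.
The binding rows give the dual system: 6·y_feedstock + 2·y_labor = 57 and 4·y_feedstock + 2·y_labor = 41.
Solving: y_feedstock = 8, y_labor = 4.5.
Reduced cost of blend D: c₃ − yᵀa₃ = 46.5 − (8·5 + 4.5·2) = 46.5 − 49 = -2.5.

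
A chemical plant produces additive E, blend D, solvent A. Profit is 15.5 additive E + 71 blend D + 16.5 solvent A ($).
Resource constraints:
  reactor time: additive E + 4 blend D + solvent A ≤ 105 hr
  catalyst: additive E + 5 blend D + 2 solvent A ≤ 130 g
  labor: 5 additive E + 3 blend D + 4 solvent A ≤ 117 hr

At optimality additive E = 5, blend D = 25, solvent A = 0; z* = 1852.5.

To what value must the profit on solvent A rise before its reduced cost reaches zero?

24.5

Check each constraint at x*: reactor time 105/105 (tight); catalyst 130/130 (tight); labor 100/117 (slack 17).
By complementary slackness, y = 0 for the non-binding constraint.
Dual feasibility on the basic columns requires 1·y_reactor time + 1·y_catalyst = 15.5, 4·y_reactor time + 5·y_catalyst = 71.
→ y_reactor time = 6.5 and y_catalyst = 9.
solvent A enters the basis when its profit ≥ yᵀa₃ = 6.5·1 + 9·2 = 24.5.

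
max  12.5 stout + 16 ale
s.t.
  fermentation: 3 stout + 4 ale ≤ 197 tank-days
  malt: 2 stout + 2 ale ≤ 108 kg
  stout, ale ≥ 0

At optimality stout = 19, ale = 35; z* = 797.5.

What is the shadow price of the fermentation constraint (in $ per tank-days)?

3.5

Both fermentation and malt are binding at x*.
Dual feasibility on the basic columns requires 3·y_fermentation + 2·y_malt = 12.5, 4·y_fermentation + 2·y_malt = 16.
Solving: y_fermentation = 3.5, y_malt = 1.
Shadow price of fermentation = 3.5.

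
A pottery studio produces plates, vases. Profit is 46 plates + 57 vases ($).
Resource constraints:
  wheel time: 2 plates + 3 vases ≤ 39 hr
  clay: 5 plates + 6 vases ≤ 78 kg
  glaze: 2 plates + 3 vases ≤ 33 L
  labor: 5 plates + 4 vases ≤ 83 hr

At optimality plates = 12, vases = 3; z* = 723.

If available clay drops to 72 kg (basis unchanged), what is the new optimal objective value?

675

Check each constraint at x*: wheel time 33/39 (slack 6); clay 78/78 (tight); glaze 33/33 (tight); labor 72/83 (slack 11).
Slack constraints have shadow price 0 (complementary slackness).
Dual feasibility on the basic columns requires 5·y_clay + 2·y_glaze = 46, 6·y_clay + 3·y_glaze = 57.
→ y_clay = 8 and y_glaze = 3.
Δz = y_clay·Δb = 8 × (-6) = -48, so new z* = 723 − 48 = 675.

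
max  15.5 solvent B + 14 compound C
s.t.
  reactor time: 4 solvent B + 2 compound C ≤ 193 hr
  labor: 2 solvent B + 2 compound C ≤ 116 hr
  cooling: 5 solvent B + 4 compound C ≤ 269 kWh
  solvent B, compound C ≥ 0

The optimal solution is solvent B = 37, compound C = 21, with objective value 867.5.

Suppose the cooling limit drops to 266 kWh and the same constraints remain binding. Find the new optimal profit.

863

Binding: labor and cooling. Non-binding: reactor time (3 unused).
Since reactor time is not tight, its dual is 0.
From A_Bᵀ y = c: 2·y_labor + 5·y_cooling = 15.5; 2·y_labor + 4·y_cooling = 14.
This yields shadow prices y_labor = 4, y_cooling = 1.5.
Δz = y_cooling·Δb = 1.5 × (-3) = -4.5, so new z* = 867.5 − 4.5 = 863.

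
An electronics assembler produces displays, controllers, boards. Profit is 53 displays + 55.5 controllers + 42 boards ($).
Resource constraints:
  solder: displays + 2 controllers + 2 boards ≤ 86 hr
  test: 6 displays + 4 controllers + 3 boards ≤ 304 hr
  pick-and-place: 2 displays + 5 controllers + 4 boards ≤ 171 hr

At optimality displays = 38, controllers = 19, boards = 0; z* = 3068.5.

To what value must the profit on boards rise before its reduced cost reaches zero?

Check each constraint at x*: solder 76/86 (slack 10); test 304/304 (tight); pick-and-place 171/171 (tight).
Since solder is not tight, its dual is 0.
Dual feasibility on the basic columns requires 6·y_test + 2·y_pick-and-place = 53, 4·y_test + 5·y_pick-and-place = 55.5.
→ y_test = 7 and y_pick-and-place = 5.5.
boards enters the basis when its profit ≥ yᵀa₃ = 7·3 + 5.5·4 = 43.

43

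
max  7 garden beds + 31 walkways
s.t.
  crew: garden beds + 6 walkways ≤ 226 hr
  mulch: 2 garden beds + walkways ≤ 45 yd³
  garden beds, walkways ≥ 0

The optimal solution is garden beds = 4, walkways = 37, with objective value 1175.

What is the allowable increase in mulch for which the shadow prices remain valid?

Binding constraints: crew, mulch. The basis is B = [[1,6],[2,1]] with det -11.
Per unit increase in mulch, x* moves by d = (0.5455, -0.0909).
The basis stays optimal until walkways reaches 0; allowable increase = 407 yd³.

407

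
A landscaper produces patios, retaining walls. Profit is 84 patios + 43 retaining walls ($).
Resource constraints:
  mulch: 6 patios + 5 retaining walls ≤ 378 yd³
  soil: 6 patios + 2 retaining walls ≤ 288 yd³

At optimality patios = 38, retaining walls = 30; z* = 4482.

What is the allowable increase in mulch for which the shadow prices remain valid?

342

Binding constraints: mulch, soil. The basis is B = [[6,5],[6,2]] with det -18.
Per unit increase in mulch, x* moves by d = (-0.1111, 0.3333).
The basis stays optimal until patios reaches 0; allowable increase = 342 yd³.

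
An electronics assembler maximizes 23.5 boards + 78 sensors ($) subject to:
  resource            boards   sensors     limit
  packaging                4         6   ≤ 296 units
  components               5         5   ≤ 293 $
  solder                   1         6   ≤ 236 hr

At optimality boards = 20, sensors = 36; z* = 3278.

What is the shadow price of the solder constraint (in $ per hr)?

9.5

Check each constraint at x*: packaging 296/296 (tight); components 280/293 (slack 13); solder 236/236 (tight).
Since components is not tight, its dual is 0.
Dual feasibility on the basic columns requires 4·y_packaging + 1·y_solder = 23.5, 6·y_packaging + 6·y_solder = 78.
Solving: y_packaging = 3.5, y_solder = 9.5.
Shadow price of solder = 9.5.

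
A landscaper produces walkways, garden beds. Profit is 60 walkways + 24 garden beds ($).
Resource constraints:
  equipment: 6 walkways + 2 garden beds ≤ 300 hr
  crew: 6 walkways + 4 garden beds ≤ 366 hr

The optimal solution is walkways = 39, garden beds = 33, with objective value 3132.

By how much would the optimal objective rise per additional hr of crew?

2

Check each constraint at x*: equipment 300/300 (tight); crew 366/366 (tight).
The binding rows give the dual system: 6·y_equipment + 6·y_crew = 60 and 2·y_equipment + 4·y_crew = 24.
Solving: y_equipment = 8, y_crew = 2.
Shadow price of crew = 2.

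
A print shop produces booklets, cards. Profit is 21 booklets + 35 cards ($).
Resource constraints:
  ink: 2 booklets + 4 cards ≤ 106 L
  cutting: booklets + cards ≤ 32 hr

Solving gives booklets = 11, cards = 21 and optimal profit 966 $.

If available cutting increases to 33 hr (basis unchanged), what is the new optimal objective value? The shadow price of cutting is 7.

973

Δb = 1, so new z* = 966 + (7)·(1) = 966 + 7 = 973.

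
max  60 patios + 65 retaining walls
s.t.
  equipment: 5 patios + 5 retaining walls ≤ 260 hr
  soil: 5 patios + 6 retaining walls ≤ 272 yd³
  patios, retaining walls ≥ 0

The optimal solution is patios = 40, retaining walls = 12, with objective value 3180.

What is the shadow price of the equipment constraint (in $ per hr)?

At the optimum: equipment uses 260 of 260 (binding); soil uses 272 of 272 (binding).
Dual feasibility on the basic columns requires 5·y_equipment + 5·y_soil = 60, 5·y_equipment + 6·y_soil = 65.
→ y_equipment = 7 and y_soil = 5.
Shadow price of equipment = 7.

7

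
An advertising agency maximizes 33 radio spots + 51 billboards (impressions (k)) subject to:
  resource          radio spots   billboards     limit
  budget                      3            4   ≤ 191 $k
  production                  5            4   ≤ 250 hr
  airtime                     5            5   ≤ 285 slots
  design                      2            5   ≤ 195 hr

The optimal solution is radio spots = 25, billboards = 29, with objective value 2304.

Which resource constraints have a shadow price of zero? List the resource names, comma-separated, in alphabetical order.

budget: 191/191 (binding)
production: 241/250 (slack 9)
airtime: 270/285 (slack 15)
design: 195/195 (binding)
By complementary slackness, a constraint with positive slack has shadow price 0 → airtime, production.

airtime, production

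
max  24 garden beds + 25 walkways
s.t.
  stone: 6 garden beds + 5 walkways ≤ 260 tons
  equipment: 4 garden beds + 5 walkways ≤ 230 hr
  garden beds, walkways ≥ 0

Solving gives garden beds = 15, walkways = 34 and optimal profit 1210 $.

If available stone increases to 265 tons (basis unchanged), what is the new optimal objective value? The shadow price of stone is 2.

1220

Δb = 5, so new z* = 1210 + (2)·(5) = 1210 + 10 = 1220.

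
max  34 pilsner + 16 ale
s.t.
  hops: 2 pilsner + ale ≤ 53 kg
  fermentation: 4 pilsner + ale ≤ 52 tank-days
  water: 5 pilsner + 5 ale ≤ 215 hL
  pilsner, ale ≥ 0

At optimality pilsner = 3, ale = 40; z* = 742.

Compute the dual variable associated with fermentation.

Binding: fermentation and water. Non-binding: hops (7 unused).
Slack constraints have shadow price 0 (complementary slackness).
The binding rows give the dual system: 4·y_fermentation + 5·y_water = 34 and 1·y_fermentation + 5·y_water = 16.
Solving: y_fermentation = 6, y_water = 2.
Shadow price of fermentation = 6.

6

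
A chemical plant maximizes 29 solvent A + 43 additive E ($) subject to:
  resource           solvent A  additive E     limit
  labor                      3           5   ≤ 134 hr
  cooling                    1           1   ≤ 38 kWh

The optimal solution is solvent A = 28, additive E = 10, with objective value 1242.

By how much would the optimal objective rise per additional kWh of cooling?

Both labor and cooling are binding at x*.
Dual feasibility on the basic columns requires 3·y_labor + 1·y_cooling = 29, 5·y_labor + 1·y_cooling = 43.
This yields shadow prices y_labor = 7, y_cooling = 8.
Shadow price of cooling = 8.

8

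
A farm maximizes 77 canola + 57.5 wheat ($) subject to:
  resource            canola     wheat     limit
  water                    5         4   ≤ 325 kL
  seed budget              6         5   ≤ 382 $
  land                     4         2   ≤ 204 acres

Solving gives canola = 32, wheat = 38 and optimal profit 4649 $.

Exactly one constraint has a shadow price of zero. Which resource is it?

water: 312/325 (slack 13)
seed budget: 382/382 (binding)
land: 204/204 (binding)
By complementary slackness, a constraint with positive slack has shadow price 0 → water.

water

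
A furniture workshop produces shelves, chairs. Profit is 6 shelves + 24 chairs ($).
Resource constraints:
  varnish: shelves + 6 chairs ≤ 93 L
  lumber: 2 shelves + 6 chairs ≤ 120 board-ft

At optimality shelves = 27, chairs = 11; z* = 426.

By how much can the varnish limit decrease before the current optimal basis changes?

Binding constraints: varnish, lumber. The basis is B = [[1,6],[2,6]] with det -6.
Per unit decrease in varnish, x* moves by d = (1, -0.3333).
The basis stays optimal until chairs reaches 0; allowable decrease = 33 L.

33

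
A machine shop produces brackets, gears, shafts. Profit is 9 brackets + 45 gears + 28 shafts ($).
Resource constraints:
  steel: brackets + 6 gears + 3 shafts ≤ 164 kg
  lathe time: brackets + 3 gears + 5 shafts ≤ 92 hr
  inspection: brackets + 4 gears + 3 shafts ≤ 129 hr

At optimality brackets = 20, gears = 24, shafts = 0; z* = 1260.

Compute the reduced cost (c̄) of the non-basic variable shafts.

Check each constraint at x*: steel 164/164 (tight); lathe time 92/92 (tight); inspection 116/129 (slack 13).
Since inspection is not tight, its dual is 0.
Dual feasibility on the basic columns requires 1·y_steel + 1·y_lathe time = 9, 6·y_steel + 3·y_lathe time = 45.
Solving: y_steel = 6, y_lathe time = 3.
Reduced cost of shafts: c₃ − yᵀa₃ = 28 − (6·3 + 3·5) = 28 − 33 = -5.

-5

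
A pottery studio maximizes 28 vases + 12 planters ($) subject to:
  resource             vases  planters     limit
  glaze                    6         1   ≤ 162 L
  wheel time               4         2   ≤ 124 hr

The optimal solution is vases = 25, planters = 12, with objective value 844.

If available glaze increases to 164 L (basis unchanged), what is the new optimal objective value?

At the optimum: glaze uses 162 of 162 (binding); wheel time uses 124 of 124 (binding).
The binding rows give the dual system: 6·y_glaze + 4·y_wheel time = 28 and 1·y_glaze + 2·y_wheel time = 12.
This yields shadow prices y_glaze = 1, y_wheel time = 5.5.
Δz = y_glaze·Δb = 1 × (2) = 2, so new z* = 844 + 2 = 846.

846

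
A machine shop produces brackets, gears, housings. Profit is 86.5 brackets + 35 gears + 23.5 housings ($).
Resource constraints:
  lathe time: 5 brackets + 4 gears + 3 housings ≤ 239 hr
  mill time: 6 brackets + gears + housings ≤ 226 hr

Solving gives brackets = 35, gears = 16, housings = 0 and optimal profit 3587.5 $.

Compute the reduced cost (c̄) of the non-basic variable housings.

Both lathe time and mill time are binding at x*.
Dual feasibility on the basic columns requires 5·y_lathe time + 6·y_mill time = 86.5, 4·y_lathe time + 1·y_mill time = 35.
→ y_lathe time = 6.5 and y_mill time = 9.
Reduced cost of housings: c₃ − yᵀa₃ = 23.5 − (6.5·3 + 9·1) = 23.5 − 28.5 = -5.

-5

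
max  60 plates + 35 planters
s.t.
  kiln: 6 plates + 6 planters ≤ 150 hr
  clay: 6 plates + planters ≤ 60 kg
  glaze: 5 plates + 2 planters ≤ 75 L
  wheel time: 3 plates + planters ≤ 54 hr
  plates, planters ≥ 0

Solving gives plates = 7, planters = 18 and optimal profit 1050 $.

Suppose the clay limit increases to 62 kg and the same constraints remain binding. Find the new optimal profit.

Binding: kiln and clay. Non-binding: glaze (4 unused), wheel time (15 unused).
By complementary slackness, y = 0 for the non-binding constraints.
Dual feasibility on the basic columns requires 6·y_kiln + 6·y_clay = 60, 6·y_kiln + 1·y_clay = 35.
Solving: y_kiln = 5, y_clay = 5.
Δz = y_clay·Δb = 5 × (2) = 10, so new z* = 1050 + 10 = 1060.

1060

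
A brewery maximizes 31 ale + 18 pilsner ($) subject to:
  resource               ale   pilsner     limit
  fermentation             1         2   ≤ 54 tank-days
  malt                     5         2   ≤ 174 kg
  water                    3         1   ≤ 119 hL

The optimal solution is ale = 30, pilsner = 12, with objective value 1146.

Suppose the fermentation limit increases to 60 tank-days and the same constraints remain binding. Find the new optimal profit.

1167

Binding: fermentation and malt. Non-binding: water (17 unused).
Since water is not tight, its dual is 0.
From A_Bᵀ y = c: 1·y_fermentation + 5·y_malt = 31; 2·y_fermentation + 2·y_malt = 18.
Solving: y_fermentation = 3.5, y_malt = 5.5.
Δz = y_fermentation·Δb = 3.5 × (6) = 21, so new z* = 1146 + 21 = 1167.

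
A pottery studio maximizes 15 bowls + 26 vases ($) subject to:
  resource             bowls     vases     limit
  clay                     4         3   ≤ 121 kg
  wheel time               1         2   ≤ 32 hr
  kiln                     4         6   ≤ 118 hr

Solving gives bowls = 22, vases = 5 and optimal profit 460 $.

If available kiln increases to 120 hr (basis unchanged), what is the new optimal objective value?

464

Check each constraint at x*: clay 103/121 (slack 18); wheel time 32/32 (tight); kiln 118/118 (tight).
By complementary slackness, y = 0 for the non-binding constraint.
Dual feasibility on the basic columns requires 1·y_wheel time + 4·y_kiln = 15, 2·y_wheel time + 6·y_kiln = 26.
This yields shadow prices y_wheel time = 7, y_kiln = 2.
Δz = y_kiln·Δb = 2 × (2) = 4, so new z* = 460 + 4 = 464.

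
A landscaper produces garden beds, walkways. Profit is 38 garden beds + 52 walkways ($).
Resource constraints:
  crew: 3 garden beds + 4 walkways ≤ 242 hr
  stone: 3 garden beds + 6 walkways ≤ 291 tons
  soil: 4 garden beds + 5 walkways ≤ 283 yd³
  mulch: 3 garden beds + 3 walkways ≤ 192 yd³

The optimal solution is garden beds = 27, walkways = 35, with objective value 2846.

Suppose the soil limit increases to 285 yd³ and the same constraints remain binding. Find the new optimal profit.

Check each constraint at x*: crew 221/242 (slack 21); stone 291/291 (tight); soil 283/283 (tight); mulch 186/192 (slack 6).
Slack constraints have shadow price 0 (complementary slackness).
The binding rows give the dual system: 3·y_stone + 4·y_soil = 38 and 6·y_stone + 5·y_soil = 52.
→ y_stone = 2 and y_soil = 8.
Δz = y_soil·Δb = 8 × (2) = 16, so new z* = 2846 + 16 = 2862.

2862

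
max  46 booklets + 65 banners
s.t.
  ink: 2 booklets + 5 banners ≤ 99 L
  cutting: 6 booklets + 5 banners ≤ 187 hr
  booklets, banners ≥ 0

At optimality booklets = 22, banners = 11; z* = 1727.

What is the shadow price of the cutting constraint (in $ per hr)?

Check each constraint at x*: ink 99/99 (tight); cutting 187/187 (tight).
From A_Bᵀ y = c: 2·y_ink + 6·y_cutting = 46; 5·y_ink + 5·y_cutting = 65.
This yields shadow prices y_ink = 8, y_cutting = 5.
Shadow price of cutting = 5.

5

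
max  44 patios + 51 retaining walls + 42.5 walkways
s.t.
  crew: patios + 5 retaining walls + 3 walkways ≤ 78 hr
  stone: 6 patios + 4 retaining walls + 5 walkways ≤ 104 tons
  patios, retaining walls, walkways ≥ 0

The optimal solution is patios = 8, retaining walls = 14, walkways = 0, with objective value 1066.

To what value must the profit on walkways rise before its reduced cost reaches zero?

Both crew and stone are binding at x*.
From A_Bᵀ y = c: 1·y_crew + 6·y_stone = 44; 5·y_crew + 4·y_stone = 51.
This yields shadow prices y_crew = 5, y_stone = 6.5.
walkways enters the basis when its profit ≥ yᵀa₃ = 5·3 + 6.5·5 = 47.5.

47.5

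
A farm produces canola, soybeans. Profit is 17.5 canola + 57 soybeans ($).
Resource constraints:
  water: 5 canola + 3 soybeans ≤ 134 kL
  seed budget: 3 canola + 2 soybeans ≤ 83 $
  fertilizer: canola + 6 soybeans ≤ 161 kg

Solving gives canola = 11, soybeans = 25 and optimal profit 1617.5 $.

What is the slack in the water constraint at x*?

water used = 5·11 + 3·25 = 130; slack = 134 − 130 = 4.

4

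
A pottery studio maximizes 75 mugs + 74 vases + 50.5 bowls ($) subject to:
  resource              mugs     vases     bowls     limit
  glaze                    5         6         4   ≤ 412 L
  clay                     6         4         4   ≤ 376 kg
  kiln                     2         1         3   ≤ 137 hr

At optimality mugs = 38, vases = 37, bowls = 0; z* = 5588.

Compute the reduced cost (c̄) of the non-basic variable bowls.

-5.5

At the optimum: glaze uses 412 of 412 (binding); clay uses 376 of 376 (binding); kiln uses 113 of 137 (slack = 24).
Slack constraints have shadow price 0 (complementary slackness).
The binding rows give the dual system: 5·y_glaze + 6·y_clay = 75 and 6·y_glaze + 4·y_clay = 74.
→ y_glaze = 9 and y_clay = 5.
Reduced cost of bowls: c₃ − yᵀa₃ = 50.5 − (9·4 + 5·4) = 50.5 − 56 = -5.5.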